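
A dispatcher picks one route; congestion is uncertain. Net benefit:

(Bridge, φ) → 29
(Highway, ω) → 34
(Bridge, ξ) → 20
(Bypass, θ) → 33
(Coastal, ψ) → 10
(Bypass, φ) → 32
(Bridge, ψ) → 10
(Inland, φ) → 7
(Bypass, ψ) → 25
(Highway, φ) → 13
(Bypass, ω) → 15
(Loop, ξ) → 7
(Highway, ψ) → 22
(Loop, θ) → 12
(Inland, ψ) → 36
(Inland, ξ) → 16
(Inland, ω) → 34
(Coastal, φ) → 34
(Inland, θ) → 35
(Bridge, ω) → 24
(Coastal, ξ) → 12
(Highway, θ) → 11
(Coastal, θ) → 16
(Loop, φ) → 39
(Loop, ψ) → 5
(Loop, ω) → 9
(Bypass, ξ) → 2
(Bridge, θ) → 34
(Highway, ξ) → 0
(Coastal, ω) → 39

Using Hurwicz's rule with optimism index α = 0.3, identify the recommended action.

Coastal

Highway: 0.3·34 + 0.7·0 = 10.2
Coastal: 0.3·39 + 0.7·10 = 18.7
Loop: 0.3·39 + 0.7·5 = 15.2
Bypass: 0.3·33 + 0.7·2 = 11.3
Inland: 0.3·36 + 0.7·7 = 15.7
Bridge: 0.3·34 + 0.7·10 = 17.2
Highest Hurwicz score = 18.7 → Coastal.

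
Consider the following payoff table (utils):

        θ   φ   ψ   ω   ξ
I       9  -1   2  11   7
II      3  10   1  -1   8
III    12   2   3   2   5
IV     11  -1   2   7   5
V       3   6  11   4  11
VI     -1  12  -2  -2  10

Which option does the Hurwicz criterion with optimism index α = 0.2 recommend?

V

I: 0.2·11 + 0.8·(-1) = 1.4
II: 0.2·10 + 0.8·(-1) = 1.2
III: 0.2·12 + 0.8·2 = 4
IV: 0.2·11 + 0.8·(-1) = 1.4
V: 0.2·11 + 0.8·3 = 4.6
VI: 0.2·12 + 0.8·(-2) = 0.8
Highest Hurwicz score = 4.6 → V.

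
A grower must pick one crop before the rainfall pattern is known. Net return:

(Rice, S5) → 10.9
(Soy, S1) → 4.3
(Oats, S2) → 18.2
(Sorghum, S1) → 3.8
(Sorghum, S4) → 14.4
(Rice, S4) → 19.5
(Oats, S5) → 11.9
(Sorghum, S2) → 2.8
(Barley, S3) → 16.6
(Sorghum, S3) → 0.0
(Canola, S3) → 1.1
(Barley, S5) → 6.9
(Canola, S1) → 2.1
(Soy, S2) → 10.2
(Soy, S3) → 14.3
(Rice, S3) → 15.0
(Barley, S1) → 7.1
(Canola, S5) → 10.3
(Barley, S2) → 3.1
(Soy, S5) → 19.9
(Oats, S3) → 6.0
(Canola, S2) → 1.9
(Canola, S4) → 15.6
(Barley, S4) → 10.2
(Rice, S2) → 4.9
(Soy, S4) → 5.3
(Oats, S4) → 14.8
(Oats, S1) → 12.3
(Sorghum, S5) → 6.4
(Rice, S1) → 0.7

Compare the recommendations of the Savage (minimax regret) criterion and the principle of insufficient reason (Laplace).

Column bests: S1=12.3, S2=18.2, S3=16.6, S4=19.5, S5=19.9.
Barley regrets: 5.2, 15.1, 0.0, 9.3, 13.0 → max 15.1
Sorghum regrets: 8.5, 15.4, 16.6, 5.1, 13.5 → max 16.6
Canola regrets: 10.2, 16.3, 15.5, 3.9, 9.6 → max 16.3
Rice regrets: 11.6, 13.3, 1.6, 0.0, 9.0 → max 13.3
Oats regrets: 0.0, 0.0, 10.6, 4.7, 8.0 → max 10.6
Soy regrets: 8.0, 8.0, 2.3, 14.2, 0.0 → max 14.2
Smallest max regret = 10.6 → Oats.
Row averages: Barley=8.78, Sorghum=5.48, Canola=6.2, Rice=10.2, Oats=12.64, Soy=10.8
Highest average = 12.64 → Oats.

minimax regret → Oats; laplace → Oats (agree)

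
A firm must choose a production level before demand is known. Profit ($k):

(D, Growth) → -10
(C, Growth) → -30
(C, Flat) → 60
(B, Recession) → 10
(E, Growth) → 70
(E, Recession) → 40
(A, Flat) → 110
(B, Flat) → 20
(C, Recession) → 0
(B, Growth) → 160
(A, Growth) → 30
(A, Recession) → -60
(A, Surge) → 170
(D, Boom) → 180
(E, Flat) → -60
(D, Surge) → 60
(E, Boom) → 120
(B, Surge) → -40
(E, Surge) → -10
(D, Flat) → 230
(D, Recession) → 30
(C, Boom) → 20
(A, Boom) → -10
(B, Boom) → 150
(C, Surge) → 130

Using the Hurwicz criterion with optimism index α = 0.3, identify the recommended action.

A: 0.3·170 + 0.7·(-60) = 9
B: 0.3·160 + 0.7·(-40) = 20
C: 0.3·130 + 0.7·(-30) = 18
D: 0.3·230 + 0.7·(-10) = 62
E: 0.3·120 + 0.7·(-60) = -6
Highest Hurwicz score = 62 → D.

D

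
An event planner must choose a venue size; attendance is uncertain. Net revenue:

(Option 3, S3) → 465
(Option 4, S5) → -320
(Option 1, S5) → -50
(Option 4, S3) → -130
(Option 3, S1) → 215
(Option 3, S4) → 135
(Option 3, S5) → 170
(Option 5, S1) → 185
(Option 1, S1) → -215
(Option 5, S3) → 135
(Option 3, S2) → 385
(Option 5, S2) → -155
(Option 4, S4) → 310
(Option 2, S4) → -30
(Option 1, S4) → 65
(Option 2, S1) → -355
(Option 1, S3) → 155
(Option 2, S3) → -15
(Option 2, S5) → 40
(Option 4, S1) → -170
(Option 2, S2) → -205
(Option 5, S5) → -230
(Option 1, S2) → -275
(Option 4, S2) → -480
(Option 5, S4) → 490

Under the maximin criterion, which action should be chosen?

Option 3

Row minima: Option 1=-275, Option 2=-355, Option 3=135, Option 4=-480, Option 5=-230
Best worst-case = 135 → Option 3.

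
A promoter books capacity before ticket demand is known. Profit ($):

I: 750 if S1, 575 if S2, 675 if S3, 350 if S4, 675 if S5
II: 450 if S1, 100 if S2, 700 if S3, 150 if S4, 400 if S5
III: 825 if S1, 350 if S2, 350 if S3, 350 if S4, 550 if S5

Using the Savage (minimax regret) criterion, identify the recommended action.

Column bests: S1=825, S2=575, S3=700, S4=350, S5=675.
I regrets: 75, 0, 25, 0, 0 → max 75
II regrets: 375, 475, 0, 200, 275 → max 475
III regrets: 0, 225, 350, 0, 125 → max 350
Smallest max regret = 75 → I.

I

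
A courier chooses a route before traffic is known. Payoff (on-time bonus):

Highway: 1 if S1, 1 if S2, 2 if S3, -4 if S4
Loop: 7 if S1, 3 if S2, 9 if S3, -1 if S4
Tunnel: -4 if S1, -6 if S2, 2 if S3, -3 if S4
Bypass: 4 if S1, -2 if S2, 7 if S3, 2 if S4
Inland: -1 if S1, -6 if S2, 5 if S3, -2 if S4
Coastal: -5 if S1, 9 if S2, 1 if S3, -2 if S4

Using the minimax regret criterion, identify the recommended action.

Column bests: S1=7, S2=9, S3=9, S4=2.
Highway regrets: 6, 8, 7, 6 → max 8
Loop regrets: 0, 6, 0, 3 → max 6
Tunnel regrets: 11, 15, 7, 5 → max 15
Bypass regrets: 3, 11, 2, 0 → max 11
Inland regrets: 8, 15, 4, 4 → max 15
Coastal regrets: 12, 0, 8, 4 → max 12
Smallest max regret = 6 → Loop.

Loop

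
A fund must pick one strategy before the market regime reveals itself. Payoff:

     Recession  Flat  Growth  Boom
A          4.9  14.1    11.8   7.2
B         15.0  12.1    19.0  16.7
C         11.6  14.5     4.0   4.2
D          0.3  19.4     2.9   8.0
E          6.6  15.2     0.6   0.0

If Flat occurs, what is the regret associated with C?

Best payoff under Flat is 19.4.
Regret = 19.4 − 14.5 = 4.9.

4.9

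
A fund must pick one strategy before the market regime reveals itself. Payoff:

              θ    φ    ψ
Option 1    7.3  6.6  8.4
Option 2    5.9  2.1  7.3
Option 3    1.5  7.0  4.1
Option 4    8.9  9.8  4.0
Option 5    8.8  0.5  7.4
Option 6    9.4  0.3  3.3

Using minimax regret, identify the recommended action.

Option 1

Column bests: θ=9.4, φ=9.8, ψ=8.4.
Option 1 regrets: 2.1, 3.2, 0.0 → max 3.2
Option 2 regrets: 3.5, 7.7, 1.1 → max 7.7
Option 3 regrets: 7.9, 2.8, 4.3 → max 7.9
Option 4 regrets: 0.5, 0.0, 4.4 → max 4.4
Option 5 regrets: 0.6, 9.3, 1.0 → max 9.3
Option 6 regrets: 0.0, 9.5, 5.1 → max 9.5
Smallest max regret = 3.2 → Option 1.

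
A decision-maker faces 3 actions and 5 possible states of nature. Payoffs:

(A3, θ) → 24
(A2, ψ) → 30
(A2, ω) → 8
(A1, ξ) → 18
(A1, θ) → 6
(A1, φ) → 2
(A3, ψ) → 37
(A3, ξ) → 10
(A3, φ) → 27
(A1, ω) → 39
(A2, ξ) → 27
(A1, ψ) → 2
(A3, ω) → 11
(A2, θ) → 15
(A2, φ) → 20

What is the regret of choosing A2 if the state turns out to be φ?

Best payoff under φ is 27.
Regret = 27 − 20 = 7.

7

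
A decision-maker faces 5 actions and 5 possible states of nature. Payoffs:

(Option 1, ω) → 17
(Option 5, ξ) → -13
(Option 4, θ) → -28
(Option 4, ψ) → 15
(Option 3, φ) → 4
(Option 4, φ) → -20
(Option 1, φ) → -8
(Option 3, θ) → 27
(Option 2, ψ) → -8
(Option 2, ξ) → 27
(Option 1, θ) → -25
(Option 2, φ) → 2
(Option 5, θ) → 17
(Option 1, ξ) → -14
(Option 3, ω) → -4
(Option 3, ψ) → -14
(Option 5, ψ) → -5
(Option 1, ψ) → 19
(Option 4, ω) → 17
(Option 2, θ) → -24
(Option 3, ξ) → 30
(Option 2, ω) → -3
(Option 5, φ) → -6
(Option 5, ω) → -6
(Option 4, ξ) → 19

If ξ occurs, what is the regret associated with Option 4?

Best payoff under ξ is 30.
Regret = 30 − 19 = 11.

11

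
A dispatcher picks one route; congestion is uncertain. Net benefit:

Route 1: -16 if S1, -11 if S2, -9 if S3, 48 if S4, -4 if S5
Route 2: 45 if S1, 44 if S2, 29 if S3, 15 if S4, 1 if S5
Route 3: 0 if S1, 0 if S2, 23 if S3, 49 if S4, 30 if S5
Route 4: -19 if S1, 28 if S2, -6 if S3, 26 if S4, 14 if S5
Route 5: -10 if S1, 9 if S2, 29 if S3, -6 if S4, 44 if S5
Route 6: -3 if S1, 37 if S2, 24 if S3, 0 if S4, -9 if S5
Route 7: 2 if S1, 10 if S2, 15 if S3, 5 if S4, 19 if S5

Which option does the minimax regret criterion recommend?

Route 2

Column bests: S1=45, S2=44, S3=29, S4=49, S5=44.
Route 1 regrets: 61, 55, 38, 1, 48 → max 61
Route 2 regrets: 0, 0, 0, 34, 43 → max 43
Route 3 regrets: 45, 44, 6, 0, 14 → max 45
Route 4 regrets: 64, 16, 35, 23, 30 → max 64
Route 5 regrets: 55, 35, 0, 55, 0 → max 55
Route 6 regrets: 48, 7, 5, 49, 53 → max 53
Route 7 regrets: 43, 34, 14, 44, 25 → max 44
Smallest max regret = 43 → Route 2.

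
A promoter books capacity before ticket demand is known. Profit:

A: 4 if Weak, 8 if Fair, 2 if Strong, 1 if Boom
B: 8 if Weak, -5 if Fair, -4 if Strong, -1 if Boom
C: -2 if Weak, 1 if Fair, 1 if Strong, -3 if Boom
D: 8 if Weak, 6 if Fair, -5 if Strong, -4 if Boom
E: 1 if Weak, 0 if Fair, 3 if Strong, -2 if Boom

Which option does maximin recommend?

Row minima: A=1, B=-5, C=-3, D=-5, E=-2
Best worst-case = 1 → A.

A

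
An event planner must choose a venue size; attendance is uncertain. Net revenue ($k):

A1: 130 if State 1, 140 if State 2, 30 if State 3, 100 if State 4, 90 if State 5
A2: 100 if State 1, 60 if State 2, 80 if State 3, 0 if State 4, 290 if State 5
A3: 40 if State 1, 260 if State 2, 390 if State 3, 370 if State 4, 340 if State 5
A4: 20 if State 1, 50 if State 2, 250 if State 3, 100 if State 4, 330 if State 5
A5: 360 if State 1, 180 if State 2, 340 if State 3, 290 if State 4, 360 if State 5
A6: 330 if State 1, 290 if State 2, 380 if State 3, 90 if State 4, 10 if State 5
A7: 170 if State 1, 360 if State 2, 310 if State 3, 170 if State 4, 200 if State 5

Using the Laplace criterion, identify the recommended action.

Row averages: A1=98, A2=106, A3=280, A4=150, A5=306, A6=220, A7=242
Highest average = 306 → A5.

A5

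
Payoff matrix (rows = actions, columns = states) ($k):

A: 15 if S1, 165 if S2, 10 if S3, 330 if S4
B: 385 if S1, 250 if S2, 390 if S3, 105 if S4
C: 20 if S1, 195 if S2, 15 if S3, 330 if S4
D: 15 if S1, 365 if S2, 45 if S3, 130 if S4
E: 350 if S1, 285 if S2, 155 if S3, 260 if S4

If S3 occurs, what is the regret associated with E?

Best payoff under S3 is 390.
Regret = 390 − 155 = 235.

235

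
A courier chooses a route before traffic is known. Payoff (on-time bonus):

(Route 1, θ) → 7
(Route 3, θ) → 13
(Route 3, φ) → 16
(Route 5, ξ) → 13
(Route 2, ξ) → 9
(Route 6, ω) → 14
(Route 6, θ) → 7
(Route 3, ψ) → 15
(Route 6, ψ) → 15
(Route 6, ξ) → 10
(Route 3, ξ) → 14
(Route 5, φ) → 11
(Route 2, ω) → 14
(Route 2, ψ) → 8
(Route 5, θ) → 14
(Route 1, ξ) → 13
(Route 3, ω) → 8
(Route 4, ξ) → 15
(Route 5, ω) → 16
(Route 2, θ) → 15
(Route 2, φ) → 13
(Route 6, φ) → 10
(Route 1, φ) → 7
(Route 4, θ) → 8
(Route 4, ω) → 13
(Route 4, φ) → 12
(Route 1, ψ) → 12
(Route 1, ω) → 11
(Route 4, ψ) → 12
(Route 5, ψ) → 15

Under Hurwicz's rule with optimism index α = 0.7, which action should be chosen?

Route 1: 0.7·13 + 0.3·7 = 11.2
Route 2: 0.7·15 + 0.3·8 = 12.9
Route 3: 0.7·16 + 0.3·8 = 13.6
Route 4: 0.7·15 + 0.3·8 = 12.9
Route 5: 0.7·16 + 0.3·11 = 14.5
Route 6: 0.7·15 + 0.3·7 = 12.6
Highest Hurwicz score = 14.5 → Route 5.

Route 5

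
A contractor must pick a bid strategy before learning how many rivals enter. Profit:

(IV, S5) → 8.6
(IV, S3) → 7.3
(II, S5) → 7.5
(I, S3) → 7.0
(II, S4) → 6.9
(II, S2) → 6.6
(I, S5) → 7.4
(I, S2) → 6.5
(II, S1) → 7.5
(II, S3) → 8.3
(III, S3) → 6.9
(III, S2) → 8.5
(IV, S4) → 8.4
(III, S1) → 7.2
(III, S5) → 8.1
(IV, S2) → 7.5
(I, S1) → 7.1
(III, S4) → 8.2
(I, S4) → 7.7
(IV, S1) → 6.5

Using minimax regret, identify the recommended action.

Column bests: S1=7.5, S2=8.5, S3=8.3, S4=8.4, S5=8.6.
I regrets: 0.4, 2.0, 1.3, 0.7, 1.2 → max 2.0
II regrets: 0.0, 1.9, 0.0, 1.5, 1.1 → max 1.9
III regrets: 0.3, 0.0, 1.4, 0.2, 0.5 → max 1.4
IV regrets: 1.0, 1.0, 1.0, 0.0, 0.0 → max 1.0
Smallest max regret = 1.0 → IV.

IV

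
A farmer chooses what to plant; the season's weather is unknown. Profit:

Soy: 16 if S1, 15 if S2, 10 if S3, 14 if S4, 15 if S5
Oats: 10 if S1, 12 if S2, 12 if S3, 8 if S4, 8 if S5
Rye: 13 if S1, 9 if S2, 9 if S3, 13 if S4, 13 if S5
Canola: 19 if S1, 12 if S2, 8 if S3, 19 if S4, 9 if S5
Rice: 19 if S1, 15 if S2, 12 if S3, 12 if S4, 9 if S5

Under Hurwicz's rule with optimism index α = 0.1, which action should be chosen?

Soy

Soy: 0.1·16 + 0.9·10 = 10.6
Oats: 0.1·12 + 0.9·8 = 8.4
Rye: 0.1·13 + 0.9·9 = 9.4
Canola: 0.1·19 + 0.9·8 = 9.1
Rice: 0.1·19 + 0.9·9 = 10
Highest Hurwicz score = 10.6 → Soy.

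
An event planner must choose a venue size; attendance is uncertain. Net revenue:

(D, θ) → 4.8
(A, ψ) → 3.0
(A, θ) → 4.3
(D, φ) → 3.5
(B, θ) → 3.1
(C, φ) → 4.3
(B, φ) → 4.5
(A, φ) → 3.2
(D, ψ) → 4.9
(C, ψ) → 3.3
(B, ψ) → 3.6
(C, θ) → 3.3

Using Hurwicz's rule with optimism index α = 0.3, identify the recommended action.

A: 0.3·4.3 + 0.7·3.0 = 3.39
B: 0.3·4.5 + 0.7·3.1 = 3.52
C: 0.3·4.3 + 0.7·3.3 = 3.6
D: 0.3·4.9 + 0.7·3.5 = 3.92
Highest Hurwicz score = 3.92 → D.

D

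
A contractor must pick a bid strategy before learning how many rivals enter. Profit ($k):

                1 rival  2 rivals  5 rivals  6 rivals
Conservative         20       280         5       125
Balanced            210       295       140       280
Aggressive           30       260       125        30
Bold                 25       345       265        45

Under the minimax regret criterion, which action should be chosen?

Column bests: 1 rival=210, 2 rivals=345, 5 rivals=265, 6 rivals=280.
Conservative regrets: 190, 65, 260, 155 → max 260
Balanced regrets: 0, 50, 125, 0 → max 125
Aggressive regrets: 180, 85, 140, 250 → max 250
Bold regrets: 185, 0, 0, 235 → max 235
Smallest max regret = 125 → Balanced.

Balanced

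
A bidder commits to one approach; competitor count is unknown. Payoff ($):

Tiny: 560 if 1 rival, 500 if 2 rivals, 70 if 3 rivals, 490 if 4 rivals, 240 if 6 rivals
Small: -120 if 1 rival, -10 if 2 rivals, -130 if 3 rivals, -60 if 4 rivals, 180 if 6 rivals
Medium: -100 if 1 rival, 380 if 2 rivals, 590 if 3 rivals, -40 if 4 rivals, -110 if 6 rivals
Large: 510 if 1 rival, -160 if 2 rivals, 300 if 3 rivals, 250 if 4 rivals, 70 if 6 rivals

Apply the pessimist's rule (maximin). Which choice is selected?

Row minima: Tiny=70, Small=-130, Medium=-110, Large=-160
Best worst-case = 70 → Tiny.

Tiny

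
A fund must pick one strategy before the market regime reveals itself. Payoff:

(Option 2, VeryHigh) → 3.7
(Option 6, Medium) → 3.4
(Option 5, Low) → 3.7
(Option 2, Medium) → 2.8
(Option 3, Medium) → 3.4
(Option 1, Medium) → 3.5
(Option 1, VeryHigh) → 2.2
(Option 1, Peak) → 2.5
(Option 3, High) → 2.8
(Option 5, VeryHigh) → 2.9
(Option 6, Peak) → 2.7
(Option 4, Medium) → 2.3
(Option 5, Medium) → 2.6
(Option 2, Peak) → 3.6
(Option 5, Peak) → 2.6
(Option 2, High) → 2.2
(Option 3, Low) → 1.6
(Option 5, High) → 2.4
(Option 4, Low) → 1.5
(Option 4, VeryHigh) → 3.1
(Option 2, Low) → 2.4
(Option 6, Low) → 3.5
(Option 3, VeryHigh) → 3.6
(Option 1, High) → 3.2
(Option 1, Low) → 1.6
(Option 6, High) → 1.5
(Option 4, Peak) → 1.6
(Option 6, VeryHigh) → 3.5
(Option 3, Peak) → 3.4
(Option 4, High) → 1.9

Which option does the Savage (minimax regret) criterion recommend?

Option 5

Column bests: Low=3.7, Medium=3.5, High=3.2, VeryHigh=3.7, Peak=3.6.
Option 1 regrets: 2.1, 0.0, 0.0, 1.5, 1.1 → max 2.1
Option 2 regrets: 1.3, 0.7, 1.0, 0.0, 0.0 → max 1.3
Option 3 regrets: 2.1, 0.1, 0.4, 0.1, 0.2 → max 2.1
Option 4 regrets: 2.2, 1.2, 1.3, 0.6, 2.0 → max 2.2
Option 5 regrets: 0.0, 0.9, 0.8, 0.8, 1.0 → max 1.0
Option 6 regrets: 0.2, 0.1, 1.7, 0.2, 0.9 → max 1.7
Smallest max regret = 1.0 → Option 5.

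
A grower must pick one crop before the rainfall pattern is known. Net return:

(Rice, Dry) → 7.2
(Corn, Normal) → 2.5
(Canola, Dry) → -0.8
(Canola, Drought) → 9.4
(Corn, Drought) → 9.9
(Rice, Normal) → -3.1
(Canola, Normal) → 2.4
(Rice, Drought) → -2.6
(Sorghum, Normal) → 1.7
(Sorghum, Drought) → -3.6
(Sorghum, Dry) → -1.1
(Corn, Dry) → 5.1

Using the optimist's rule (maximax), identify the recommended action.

Corn

Row maxima: Rice=7.2, Corn=9.9, Canola=9.4, Sorghum=1.7
Best best-case = 9.9 → Corn.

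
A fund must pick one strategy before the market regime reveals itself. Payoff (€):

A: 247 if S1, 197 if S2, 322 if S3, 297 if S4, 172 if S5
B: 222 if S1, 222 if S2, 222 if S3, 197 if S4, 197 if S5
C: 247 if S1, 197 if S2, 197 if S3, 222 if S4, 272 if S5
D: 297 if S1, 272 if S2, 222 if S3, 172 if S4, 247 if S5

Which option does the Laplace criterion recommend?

A

Row averages: A=247, B=212, C=227, D=242
Highest average = 247 → A.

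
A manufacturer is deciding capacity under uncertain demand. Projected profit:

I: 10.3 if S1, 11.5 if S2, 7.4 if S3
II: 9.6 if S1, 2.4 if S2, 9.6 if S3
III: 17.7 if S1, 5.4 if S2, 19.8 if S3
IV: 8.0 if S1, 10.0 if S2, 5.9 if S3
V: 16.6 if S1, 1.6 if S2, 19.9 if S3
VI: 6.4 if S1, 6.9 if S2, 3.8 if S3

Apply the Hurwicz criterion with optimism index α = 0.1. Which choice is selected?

I: 0.1·11.5 + 0.9·7.4 = 7.81
II: 0.1·9.6 + 0.9·2.4 = 3.12
III: 0.1·19.8 + 0.9·5.4 = 6.84
IV: 0.1·10.0 + 0.9·5.9 = 6.31
V: 0.1·19.9 + 0.9·1.6 = 3.43
VI: 0.1·6.9 + 0.9·3.8 = 4.11
Highest Hurwicz score = 7.81 → I.

I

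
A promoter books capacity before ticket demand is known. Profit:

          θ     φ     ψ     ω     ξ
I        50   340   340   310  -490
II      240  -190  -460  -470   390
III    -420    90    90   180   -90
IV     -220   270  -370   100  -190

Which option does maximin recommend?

IV

Row minima: I=-490, II=-470, III=-420, IV=-370
Best worst-case = -370 → IV.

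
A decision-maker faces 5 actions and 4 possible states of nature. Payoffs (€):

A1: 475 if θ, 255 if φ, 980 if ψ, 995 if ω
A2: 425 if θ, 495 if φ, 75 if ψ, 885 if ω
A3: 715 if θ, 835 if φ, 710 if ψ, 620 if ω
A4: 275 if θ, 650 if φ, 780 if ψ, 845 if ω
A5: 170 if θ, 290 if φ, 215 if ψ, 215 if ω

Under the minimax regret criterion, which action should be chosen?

A3

Column bests: θ=715, φ=835, ψ=980, ω=995.
A1 regrets: 240, 580, 0, 0 → max 580
A2 regrets: 290, 340, 905, 110 → max 905
A3 regrets: 0, 0, 270, 375 → max 375
A4 regrets: 440, 185, 200, 150 → max 440
A5 regrets: 545, 545, 765, 780 → max 780
Smallest max regret = 375 → A3.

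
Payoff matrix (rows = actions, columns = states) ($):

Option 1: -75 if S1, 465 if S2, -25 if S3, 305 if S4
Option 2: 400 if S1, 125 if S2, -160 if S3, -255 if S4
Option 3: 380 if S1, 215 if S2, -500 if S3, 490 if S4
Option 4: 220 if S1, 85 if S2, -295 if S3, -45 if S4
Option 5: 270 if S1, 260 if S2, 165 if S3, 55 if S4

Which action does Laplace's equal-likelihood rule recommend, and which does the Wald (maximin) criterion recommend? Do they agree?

laplace → Option 5; maximin → Option 5 (agree)

Row averages: Option 1=167.5, Option 2=27.5, Option 3=146.25, Option 4=-8.75, Option 5=187.5
Highest average = 187.5 → Option 5.
Row minima: Option 1=-75, Option 2=-255, Option 3=-500, Option 4=-295, Option 5=55
Best worst-case = 55 → Option 5.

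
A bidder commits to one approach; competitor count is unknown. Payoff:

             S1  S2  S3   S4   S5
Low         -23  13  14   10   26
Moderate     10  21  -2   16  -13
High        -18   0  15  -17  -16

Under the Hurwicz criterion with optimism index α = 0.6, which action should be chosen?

Moderate

Low: 0.6·26 + 0.4·(-23) = 6.4
Moderate: 0.6·21 + 0.4·(-13) = 7.4
High: 0.6·15 + 0.4·(-18) = 1.8
Highest Hurwicz score = 7.4 → Moderate.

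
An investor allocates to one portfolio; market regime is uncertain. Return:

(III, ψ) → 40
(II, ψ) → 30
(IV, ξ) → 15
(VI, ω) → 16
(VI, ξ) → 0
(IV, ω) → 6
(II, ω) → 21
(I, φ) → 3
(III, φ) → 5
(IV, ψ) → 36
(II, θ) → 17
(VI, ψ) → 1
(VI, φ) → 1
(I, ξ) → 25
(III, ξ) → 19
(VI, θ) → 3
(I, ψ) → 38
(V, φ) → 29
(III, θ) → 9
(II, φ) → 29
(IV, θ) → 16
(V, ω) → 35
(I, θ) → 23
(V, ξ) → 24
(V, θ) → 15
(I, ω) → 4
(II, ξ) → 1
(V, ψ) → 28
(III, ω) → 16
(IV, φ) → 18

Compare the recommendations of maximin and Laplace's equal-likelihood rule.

Row minima: I=3, II=1, III=5, IV=6, V=15, VI=0
Best worst-case = 15 → V.
Row averages: I=18.6, II=19.6, III=17.8, IV=18.2, V=26.2, VI=4.2
Highest average = 26.2 → V.

maximin → V; laplace → V (agree)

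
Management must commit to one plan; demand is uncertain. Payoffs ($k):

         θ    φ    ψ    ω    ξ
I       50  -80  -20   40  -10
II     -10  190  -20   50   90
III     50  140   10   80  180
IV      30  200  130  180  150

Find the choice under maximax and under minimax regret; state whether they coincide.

Row maxima: I=50, II=190, III=180, IV=200
Best best-case = 200 → IV.
Column bests: θ=50, φ=200, ψ=130, ω=180, ξ=180.
I regrets: 0, 280, 150, 140, 190 → max 280
II regrets: 60, 10, 150, 130, 90 → max 150
III regrets: 0, 60, 120, 100, 0 → max 120
IV regrets: 20, 0, 0, 0, 30 → max 30
Smallest max regret = 30 → IV.

maximax → IV; minimax regret → IV (agree)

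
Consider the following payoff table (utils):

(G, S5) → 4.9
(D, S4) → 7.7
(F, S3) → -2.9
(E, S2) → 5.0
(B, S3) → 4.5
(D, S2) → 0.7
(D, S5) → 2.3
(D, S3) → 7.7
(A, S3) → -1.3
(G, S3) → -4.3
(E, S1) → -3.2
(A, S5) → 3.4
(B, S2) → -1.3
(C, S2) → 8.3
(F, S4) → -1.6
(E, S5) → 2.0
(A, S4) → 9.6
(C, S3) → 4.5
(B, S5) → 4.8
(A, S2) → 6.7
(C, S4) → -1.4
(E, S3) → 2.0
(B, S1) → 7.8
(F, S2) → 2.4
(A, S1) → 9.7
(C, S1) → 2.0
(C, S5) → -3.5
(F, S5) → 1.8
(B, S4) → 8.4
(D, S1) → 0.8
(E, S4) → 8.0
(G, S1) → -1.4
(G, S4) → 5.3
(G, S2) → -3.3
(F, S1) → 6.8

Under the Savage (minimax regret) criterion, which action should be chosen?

D

Column bests: S1=9.7, S2=8.3, S3=7.7, S4=9.6, S5=4.9.
A regrets: 0.0, 1.6, 9.0, 0.0, 1.5 → max 9.0
B regrets: 1.9, 9.6, 3.2, 1.2, 0.1 → max 9.6
C regrets: 7.7, 0.0, 3.2, 11.0, 8.4 → max 11.0
D regrets: 8.9, 7.6, 0.0, 1.9, 2.6 → max 8.9
E regrets: 12.9, 3.3, 5.7, 1.6, 2.9 → max 12.9
F regrets: 2.9, 5.9, 10.6, 11.2, 3.1 → max 11.2
G regrets: 11.1, 11.6, 12.0, 4.3, 0.0 → max 12.0
Smallest max regret = 8.9 → D.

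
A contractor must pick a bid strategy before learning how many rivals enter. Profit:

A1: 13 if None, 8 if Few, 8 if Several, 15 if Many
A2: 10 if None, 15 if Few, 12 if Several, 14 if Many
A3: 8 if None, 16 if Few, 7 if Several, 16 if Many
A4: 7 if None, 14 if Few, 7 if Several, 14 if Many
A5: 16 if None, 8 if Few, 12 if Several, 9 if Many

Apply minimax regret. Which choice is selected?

A2

Column bests: None=16, Few=16, Several=12, Many=16.
A1 regrets: 3, 8, 4, 1 → max 8
A2 regrets: 6, 1, 0, 2 → max 6
A3 regrets: 8, 0, 5, 0 → max 8
A4 regrets: 9, 2, 5, 2 → max 9
A5 regrets: 0, 8, 0, 7 → max 8
Smallest max regret = 6 → A2.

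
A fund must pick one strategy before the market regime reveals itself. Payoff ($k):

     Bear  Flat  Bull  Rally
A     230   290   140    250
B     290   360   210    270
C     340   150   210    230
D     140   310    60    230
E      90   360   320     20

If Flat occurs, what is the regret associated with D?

Best payoff under Flat is 360.
Regret = 360 − 310 = 50.

50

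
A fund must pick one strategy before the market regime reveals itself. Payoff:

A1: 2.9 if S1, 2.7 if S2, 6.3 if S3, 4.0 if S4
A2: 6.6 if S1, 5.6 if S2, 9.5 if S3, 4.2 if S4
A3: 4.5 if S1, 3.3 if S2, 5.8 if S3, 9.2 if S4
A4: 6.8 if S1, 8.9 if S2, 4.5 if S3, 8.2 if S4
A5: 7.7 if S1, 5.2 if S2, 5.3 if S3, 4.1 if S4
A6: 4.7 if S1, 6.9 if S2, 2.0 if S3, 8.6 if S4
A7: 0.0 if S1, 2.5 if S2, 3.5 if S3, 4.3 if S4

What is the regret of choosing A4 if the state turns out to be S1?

0.9

Best payoff under S1 is 7.7.
Regret = 7.7 − 6.8 = 0.9.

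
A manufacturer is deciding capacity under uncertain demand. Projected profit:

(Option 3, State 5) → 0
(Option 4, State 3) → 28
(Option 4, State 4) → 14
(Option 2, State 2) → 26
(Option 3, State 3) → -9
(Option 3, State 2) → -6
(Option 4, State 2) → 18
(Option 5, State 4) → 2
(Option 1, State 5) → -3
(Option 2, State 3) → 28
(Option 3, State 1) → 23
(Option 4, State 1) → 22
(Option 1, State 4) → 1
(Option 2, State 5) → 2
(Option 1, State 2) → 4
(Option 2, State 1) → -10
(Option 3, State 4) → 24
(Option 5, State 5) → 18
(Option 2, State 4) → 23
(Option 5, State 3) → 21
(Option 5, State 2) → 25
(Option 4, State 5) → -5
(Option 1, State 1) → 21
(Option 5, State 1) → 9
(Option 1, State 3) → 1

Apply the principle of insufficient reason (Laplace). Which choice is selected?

Row averages: Option 1=4.8, Option 2=13.8, Option 3=6.4, Option 4=15.4, Option 5=15
Highest average = 15.4 → Option 4.

Option 4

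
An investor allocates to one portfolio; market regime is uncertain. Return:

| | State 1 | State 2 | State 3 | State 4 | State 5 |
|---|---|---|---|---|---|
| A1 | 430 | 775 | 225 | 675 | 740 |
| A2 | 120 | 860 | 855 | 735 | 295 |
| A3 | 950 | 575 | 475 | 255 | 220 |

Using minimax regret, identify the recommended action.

Column bests: State 1=950, State 2=860, State 3=855, State 4=735, State 5=740.
A1 regrets: 520, 85, 630, 60, 0 → max 630
A2 regrets: 830, 0, 0, 0, 445 → max 830
A3 regrets: 0, 285, 380, 480, 520 → max 520
Smallest max regret = 520 → A3.

A3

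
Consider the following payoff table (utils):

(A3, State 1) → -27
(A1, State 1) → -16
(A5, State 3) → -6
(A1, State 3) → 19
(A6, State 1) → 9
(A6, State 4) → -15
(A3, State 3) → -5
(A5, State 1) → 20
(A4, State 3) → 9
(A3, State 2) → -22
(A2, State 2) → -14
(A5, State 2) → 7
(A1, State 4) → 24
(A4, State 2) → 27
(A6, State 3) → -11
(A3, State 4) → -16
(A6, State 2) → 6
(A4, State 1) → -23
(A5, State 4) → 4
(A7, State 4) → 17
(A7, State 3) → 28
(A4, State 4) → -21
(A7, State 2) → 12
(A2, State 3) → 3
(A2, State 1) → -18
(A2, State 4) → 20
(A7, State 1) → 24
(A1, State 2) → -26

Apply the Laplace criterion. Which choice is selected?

Row averages: A1=0.25, A2=-2.25, A3=-17.5, A4=-2, A5=6.25, A6=-2.75, A7=20.25
Highest average = 20.25 → A7.

A7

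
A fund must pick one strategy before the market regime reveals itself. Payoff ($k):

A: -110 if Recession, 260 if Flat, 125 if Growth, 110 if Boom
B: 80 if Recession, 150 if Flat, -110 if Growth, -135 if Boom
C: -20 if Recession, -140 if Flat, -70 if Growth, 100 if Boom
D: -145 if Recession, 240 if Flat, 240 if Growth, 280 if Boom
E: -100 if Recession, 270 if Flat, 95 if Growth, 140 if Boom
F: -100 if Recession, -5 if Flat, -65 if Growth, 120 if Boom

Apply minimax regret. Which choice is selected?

E

Column bests: Recession=80, Flat=270, Growth=240, Boom=280.
A regrets: 190, 10, 115, 170 → max 190
B regrets: 0, 120, 350, 415 → max 415
C regrets: 100, 410, 310, 180 → max 410
D regrets: 225, 30, 0, 0 → max 225
E regrets: 180, 0, 145, 140 → max 180
F regrets: 180, 275, 305, 160 → max 305
Smallest max regret = 180 → E.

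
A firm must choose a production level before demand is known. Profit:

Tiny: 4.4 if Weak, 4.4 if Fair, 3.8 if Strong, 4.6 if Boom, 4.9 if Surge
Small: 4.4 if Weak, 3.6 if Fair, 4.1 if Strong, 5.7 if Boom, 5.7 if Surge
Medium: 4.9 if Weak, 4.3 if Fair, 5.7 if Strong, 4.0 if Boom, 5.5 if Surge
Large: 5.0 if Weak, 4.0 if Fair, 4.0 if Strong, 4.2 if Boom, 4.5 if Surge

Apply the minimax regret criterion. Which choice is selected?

Small

Column bests: Weak=5.0, Fair=4.4, Strong=5.7, Boom=5.7, Surge=5.7.
Tiny regrets: 0.6, 0.0, 1.9, 1.1, 0.8 → max 1.9
Small regrets: 0.6, 0.8, 1.6, 0.0, 0.0 → max 1.6
Medium regrets: 0.1, 0.1, 0.0, 1.7, 0.2 → max 1.7
Large regrets: 0.0, 0.4, 1.7, 1.5, 1.2 → max 1.7
Smallest max regret = 1.6 → Small.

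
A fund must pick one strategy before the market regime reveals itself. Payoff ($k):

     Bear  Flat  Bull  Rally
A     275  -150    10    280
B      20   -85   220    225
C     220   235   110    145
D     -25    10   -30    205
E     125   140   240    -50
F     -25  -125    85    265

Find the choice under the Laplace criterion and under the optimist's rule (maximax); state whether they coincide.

laplace → C; maximax → A (disagree)

Row averages: A=103.75, B=95, C=177.5, D=40, E=113.75, F=50
Highest average = 177.5 → C.
Row maxima: A=280, B=225, C=235, D=205, E=240, F=265
Best best-case = 280 → A.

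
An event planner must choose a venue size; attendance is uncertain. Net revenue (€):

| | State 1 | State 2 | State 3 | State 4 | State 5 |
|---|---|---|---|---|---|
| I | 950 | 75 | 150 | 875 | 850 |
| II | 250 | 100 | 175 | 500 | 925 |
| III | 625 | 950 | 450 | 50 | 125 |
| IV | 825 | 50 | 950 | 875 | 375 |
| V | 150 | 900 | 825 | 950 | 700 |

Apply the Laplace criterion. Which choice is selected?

Row averages: I=580, II=390, III=440, IV=615, V=705
Highest average = 705 → V.

V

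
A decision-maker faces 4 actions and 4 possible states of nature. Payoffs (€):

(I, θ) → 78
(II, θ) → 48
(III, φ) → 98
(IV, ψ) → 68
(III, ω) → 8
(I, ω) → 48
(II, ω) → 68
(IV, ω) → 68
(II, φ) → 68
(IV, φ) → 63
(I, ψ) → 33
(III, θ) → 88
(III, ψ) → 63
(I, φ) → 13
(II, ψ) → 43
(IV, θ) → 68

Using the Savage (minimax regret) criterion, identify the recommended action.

IV

Column bests: θ=88, φ=98, ψ=68, ω=68.
I regrets: 10, 85, 35, 20 → max 85
II regrets: 40, 30, 25, 0 → max 40
III regrets: 0, 0, 5, 60 → max 60
IV regrets: 20, 35, 0, 0 → max 35
Smallest max regret = 35 → IV.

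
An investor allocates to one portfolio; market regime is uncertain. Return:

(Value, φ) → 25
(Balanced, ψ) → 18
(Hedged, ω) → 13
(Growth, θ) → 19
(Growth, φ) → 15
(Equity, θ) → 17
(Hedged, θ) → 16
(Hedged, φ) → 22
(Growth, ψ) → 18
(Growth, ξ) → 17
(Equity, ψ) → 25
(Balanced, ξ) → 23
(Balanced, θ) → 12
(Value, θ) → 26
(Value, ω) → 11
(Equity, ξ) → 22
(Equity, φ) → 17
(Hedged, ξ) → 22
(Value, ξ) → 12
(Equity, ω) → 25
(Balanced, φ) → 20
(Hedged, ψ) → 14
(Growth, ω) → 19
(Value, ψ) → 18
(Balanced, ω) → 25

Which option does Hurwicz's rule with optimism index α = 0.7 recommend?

Equity

Hedged: 0.7·22 + 0.3·13 = 19.3
Value: 0.7·26 + 0.3·11 = 21.5
Growth: 0.7·19 + 0.3·15 = 17.8
Balanced: 0.7·25 + 0.3·12 = 21.1
Equity: 0.7·25 + 0.3·17 = 22.6
Highest Hurwicz score = 22.6 → Equity.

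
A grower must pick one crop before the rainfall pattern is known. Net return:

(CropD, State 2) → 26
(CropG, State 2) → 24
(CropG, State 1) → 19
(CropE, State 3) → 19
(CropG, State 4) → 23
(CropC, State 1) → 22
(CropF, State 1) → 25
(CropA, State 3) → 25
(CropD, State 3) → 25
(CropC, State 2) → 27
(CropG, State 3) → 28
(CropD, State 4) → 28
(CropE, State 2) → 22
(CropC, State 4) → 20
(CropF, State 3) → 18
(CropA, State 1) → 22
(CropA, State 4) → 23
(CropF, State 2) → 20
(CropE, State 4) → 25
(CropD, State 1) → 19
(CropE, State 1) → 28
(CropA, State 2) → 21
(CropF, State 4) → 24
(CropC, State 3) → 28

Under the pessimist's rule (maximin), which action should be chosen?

Row minima: CropE=19, CropD=19, CropA=21, CropF=18, CropC=20, CropG=19
Best worst-case = 21 → CropA.

CropA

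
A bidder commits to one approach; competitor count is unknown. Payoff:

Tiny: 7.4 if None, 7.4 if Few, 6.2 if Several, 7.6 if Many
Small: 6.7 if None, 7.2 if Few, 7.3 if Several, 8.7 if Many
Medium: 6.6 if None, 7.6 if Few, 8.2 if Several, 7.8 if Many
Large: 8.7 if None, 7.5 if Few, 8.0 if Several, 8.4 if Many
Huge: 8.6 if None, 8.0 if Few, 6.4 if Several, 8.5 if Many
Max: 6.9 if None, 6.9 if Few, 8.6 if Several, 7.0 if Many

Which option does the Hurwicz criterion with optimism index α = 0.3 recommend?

Large

Tiny: 0.3·7.6 + 0.7·6.2 = 6.62
Small: 0.3·8.7 + 0.7·6.7 = 7.3
Medium: 0.3·8.2 + 0.7·6.6 = 7.08
Large: 0.3·8.7 + 0.7·7.5 = 7.86
Huge: 0.3·8.6 + 0.7·6.4 = 7.06
Max: 0.3·8.6 + 0.7·6.9 = 7.41
Highest Hurwicz score = 7.86 → Large.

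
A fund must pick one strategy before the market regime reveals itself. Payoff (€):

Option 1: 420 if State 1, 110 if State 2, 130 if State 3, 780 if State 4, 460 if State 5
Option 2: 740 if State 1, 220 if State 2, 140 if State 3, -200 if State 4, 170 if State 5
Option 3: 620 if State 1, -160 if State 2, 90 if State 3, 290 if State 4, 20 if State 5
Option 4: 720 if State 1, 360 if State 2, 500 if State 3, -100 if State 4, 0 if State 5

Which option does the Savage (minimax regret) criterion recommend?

Column bests: State 1=740, State 2=360, State 3=500, State 4=780, State 5=460.
Option 1 regrets: 320, 250, 370, 0, 0 → max 370
Option 2 regrets: 0, 140, 360, 980, 290 → max 980
Option 3 regrets: 120, 520, 410, 490, 440 → max 520
Option 4 regrets: 20, 0, 0, 880, 460 → max 880
Smallest max regret = 370 → Option 1.

Option 1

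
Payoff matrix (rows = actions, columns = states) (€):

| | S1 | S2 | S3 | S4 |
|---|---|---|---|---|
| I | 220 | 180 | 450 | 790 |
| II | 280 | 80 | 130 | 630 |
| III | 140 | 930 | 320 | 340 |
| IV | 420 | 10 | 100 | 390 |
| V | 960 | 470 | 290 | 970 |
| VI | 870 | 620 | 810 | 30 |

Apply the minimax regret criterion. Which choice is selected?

V

Column bests: S1=960, S2=930, S3=810, S4=970.
I regrets: 740, 750, 360, 180 → max 750
II regrets: 680, 850, 680, 340 → max 850
III regrets: 820, 0, 490, 630 → max 820
IV regrets: 540, 920, 710, 580 → max 920
V regrets: 0, 460, 520, 0 → max 520
VI regrets: 90, 310, 0, 940 → max 940
Smallest max regret = 520 → V.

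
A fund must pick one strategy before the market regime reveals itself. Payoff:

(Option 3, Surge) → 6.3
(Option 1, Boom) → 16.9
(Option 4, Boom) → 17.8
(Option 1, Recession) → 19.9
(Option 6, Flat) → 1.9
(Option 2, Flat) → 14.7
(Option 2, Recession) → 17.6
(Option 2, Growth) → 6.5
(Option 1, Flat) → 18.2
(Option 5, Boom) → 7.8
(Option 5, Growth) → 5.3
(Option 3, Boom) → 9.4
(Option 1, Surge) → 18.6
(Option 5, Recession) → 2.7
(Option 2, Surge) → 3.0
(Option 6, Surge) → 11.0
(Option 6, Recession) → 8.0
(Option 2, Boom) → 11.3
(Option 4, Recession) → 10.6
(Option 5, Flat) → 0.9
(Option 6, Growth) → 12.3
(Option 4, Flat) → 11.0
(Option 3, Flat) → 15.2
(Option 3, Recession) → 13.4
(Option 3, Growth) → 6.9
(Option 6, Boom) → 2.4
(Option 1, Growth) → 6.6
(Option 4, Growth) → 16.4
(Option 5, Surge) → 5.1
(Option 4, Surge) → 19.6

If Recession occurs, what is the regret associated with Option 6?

Best payoff under Recession is 19.9.
Regret = 19.9 − 8.0 = 11.9.

11.9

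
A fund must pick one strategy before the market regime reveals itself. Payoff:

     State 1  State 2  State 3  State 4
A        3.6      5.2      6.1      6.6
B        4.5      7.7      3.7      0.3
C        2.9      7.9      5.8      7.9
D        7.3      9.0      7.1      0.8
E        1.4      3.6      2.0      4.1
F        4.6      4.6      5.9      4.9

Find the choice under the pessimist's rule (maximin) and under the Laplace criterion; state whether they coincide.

maximin → F; laplace → C (disagree)

Row minima: A=3.6, B=0.3, C=2.9, D=0.8, E=1.4, F=4.6
Best worst-case = 4.6 → F.
Row averages: A=5.375, B=4.05, C=6.125, D=6.05, E=2.775, F=5
Highest average = 6.125 → C.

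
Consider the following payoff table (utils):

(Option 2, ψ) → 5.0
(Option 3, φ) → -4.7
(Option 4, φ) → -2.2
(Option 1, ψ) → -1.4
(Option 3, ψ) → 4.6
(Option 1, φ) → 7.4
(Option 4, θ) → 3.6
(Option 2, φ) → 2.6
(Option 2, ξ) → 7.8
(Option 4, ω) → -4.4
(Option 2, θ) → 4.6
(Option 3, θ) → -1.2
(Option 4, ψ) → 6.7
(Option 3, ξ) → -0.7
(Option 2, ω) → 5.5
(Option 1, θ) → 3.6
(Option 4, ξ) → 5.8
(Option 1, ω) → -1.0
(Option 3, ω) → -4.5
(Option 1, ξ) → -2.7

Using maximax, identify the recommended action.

Option 2

Row maxima: Option 1=7.4, Option 2=7.8, Option 3=4.6, Option 4=6.7
Best best-case = 7.8 → Option 2.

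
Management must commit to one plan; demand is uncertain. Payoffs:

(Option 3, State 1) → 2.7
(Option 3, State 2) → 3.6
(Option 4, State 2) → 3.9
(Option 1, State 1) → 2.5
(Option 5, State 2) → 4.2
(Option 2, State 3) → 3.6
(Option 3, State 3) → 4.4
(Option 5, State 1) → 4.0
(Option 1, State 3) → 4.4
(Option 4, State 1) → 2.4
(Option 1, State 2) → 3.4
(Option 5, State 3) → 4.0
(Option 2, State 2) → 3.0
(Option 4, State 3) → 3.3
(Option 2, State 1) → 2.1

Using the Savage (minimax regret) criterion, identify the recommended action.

Option 5

Column bests: State 1=4.0, State 2=4.2, State 3=4.4.
Option 1 regrets: 1.5, 0.8, 0.0 → max 1.5
Option 2 regrets: 1.9, 1.2, 0.8 → max 1.9
Option 3 regrets: 1.3, 0.6, 0.0 → max 1.3
Option 4 regrets: 1.6, 0.3, 1.1 → max 1.6
Option 5 regrets: 0.0, 0.0, 0.4 → max 0.4
Smallest max regret = 0.4 → Option 5.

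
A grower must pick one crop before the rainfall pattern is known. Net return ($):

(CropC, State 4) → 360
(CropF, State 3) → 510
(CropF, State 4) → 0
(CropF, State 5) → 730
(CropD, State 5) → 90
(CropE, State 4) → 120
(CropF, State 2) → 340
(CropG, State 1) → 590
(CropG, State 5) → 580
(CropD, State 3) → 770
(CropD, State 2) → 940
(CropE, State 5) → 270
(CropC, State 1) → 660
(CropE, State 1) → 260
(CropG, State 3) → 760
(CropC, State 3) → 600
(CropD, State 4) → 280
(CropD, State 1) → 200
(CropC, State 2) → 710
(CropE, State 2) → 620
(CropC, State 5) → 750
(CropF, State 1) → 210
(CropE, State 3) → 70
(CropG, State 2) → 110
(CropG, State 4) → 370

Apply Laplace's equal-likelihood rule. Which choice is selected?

Row averages: CropE=268, CropG=482, CropD=456, CropC=616, CropF=358
Highest average = 616 → CropC.

CropC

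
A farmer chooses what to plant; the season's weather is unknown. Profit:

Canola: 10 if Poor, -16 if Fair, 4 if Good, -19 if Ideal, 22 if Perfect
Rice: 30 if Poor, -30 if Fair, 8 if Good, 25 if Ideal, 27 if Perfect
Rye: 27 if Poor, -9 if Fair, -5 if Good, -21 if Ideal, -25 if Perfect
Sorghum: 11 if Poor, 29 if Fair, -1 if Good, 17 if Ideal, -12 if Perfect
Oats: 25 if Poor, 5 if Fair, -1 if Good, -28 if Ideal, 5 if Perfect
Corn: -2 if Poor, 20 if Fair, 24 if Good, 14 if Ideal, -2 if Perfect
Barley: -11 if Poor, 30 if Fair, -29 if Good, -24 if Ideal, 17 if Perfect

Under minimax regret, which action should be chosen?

Column bests: Poor=30, Fair=30, Good=24, Ideal=25, Perfect=27.
Canola regrets: 20, 46, 20, 44, 5 → max 46
Rice regrets: 0, 60, 16, 0, 0 → max 60
Rye regrets: 3, 39, 29, 46, 52 → max 52
Sorghum regrets: 19, 1, 25, 8, 39 → max 39
Oats regrets: 5, 25, 25, 53, 22 → max 53
Corn regrets: 32, 10, 0, 11, 29 → max 32
Barley regrets: 41, 0, 53, 49, 10 → max 53
Smallest max regret = 32 → Corn.

Corn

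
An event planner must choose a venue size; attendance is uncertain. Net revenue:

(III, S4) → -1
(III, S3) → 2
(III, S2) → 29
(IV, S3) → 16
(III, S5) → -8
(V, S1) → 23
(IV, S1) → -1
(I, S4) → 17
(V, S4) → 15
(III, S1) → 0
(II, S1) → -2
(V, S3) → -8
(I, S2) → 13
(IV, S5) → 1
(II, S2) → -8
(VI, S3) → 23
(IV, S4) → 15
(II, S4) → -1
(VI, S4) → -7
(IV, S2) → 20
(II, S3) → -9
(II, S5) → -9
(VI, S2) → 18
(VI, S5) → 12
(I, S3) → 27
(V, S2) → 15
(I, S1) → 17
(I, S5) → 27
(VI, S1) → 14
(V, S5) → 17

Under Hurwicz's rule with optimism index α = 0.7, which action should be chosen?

I

I: 0.7·27 + 0.3·13 = 22.8
II: 0.7·(-1) + 0.3·(-9) = -3.4
III: 0.7·29 + 0.3·(-8) = 17.9
IV: 0.7·20 + 0.3·(-1) = 13.7
V: 0.7·23 + 0.3·(-8) = 13.7
VI: 0.7·23 + 0.3·(-7) = 14
Highest Hurwicz score = 22.8 → I.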